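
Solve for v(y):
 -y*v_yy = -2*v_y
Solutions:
 v(y) = C1 + C2*y^3


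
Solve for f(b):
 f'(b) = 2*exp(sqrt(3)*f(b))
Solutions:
 f(b) = sqrt(3)*(2*log(-1/(C1 + 2*b)) - log(3))/6


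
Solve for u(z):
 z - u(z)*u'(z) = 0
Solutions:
 u(z) = -sqrt(C1 + z^2)
 u(z) = sqrt(C1 + z^2)


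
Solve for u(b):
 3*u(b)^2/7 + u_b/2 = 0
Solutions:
 u(b) = 7/(C1 + 6*b)


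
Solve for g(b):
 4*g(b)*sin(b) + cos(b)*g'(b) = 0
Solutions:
 g(b) = C1*cos(b)^4


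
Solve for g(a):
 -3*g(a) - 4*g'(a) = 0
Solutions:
 g(a) = C1*exp(-3*a/4)


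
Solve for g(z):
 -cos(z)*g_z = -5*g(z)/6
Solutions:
 g(z) = C1*(sin(z) + 1)^(5/12)/(sin(z) - 1)^(5/12)


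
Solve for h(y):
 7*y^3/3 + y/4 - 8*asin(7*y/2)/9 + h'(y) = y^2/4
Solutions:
 h(y) = C1 - 7*y^4/12 + y^3/12 - y^2/8 + 8*y*asin(7*y/2)/9 + 8*sqrt(4 - 49*y^2)/63


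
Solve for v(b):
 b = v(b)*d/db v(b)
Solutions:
 v(b) = -sqrt(C1 + b^2)
 v(b) = sqrt(C1 + b^2)


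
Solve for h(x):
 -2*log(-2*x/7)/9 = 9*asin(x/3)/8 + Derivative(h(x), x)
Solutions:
 h(x) = C1 - 2*x*log(-x)/9 - 9*x*asin(x/3)/8 - 2*x*log(2)/9 + 2*x/9 + 2*x*log(7)/9 - 9*sqrt(9 - x^2)/8


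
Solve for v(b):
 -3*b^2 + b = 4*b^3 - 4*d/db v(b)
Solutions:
 v(b) = C1 + b^4/4 + b^3/4 - b^2/8


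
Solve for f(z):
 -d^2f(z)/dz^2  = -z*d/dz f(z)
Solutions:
 f(z) = C1 + C2*erfi(sqrt(2)*z/2)


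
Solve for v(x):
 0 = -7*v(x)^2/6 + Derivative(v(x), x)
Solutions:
 v(x) = -6/(C1 + 7*x)


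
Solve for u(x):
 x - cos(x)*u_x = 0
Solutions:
 u(x) = C1 + Integral(x/cos(x), x)


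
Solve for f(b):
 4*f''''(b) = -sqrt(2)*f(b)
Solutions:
 f(b) = (C1*sin(2^(1/8)*b/2) + C2*cos(2^(1/8)*b/2))*exp(-2^(1/8)*b/2) + (C3*sin(2^(1/8)*b/2) + C4*cos(2^(1/8)*b/2))*exp(2^(1/8)*b/2)


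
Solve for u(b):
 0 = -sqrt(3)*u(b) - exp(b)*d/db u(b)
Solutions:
 u(b) = C1*exp(sqrt(3)*exp(-b))


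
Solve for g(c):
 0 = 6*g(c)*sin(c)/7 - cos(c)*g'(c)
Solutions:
 g(c) = C1/cos(c)^(6/7)


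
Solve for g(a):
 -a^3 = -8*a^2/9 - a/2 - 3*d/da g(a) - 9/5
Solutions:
 g(a) = C1 + a^4/12 - 8*a^3/81 - a^2/12 - 3*a/5


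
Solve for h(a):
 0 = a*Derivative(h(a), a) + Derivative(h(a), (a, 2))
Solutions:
 h(a) = C1 + C2*erf(sqrt(2)*a/2)


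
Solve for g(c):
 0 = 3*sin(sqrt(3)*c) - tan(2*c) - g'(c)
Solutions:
 g(c) = C1 + log(cos(2*c))/2 - sqrt(3)*cos(sqrt(3)*c)


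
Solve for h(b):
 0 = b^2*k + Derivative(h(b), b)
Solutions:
 h(b) = C1 - b^3*k/3


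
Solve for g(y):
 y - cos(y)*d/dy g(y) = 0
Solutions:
 g(y) = C1 + Integral(y/cos(y), y)


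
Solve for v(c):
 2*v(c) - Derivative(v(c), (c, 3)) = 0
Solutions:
 v(c) = C3*exp(2^(1/3)*c) + (C1*sin(2^(1/3)*sqrt(3)*c/2) + C2*cos(2^(1/3)*sqrt(3)*c/2))*exp(-2^(1/3)*c/2)


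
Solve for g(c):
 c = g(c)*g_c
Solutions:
 g(c) = -sqrt(C1 + c^2)
 g(c) = sqrt(C1 + c^2)


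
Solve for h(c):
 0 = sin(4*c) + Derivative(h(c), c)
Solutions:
 h(c) = C1 + cos(4*c)/4


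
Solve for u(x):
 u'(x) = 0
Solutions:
 u(x) = C1


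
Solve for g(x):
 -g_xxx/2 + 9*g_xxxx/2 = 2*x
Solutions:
 g(x) = C1 + C2*x + C3*x^2 + C4*exp(x/9) - x^4/6 - 6*x^3


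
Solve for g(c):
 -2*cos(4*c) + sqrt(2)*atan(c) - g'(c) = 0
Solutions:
 g(c) = C1 + sqrt(2)*(c*atan(c) - log(c^2 + 1)/2) - sin(4*c)/2


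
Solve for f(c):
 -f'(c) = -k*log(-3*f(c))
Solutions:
 Integral(1/(log(-_y) + log(3)), (_y, f(c))) = C1 + c*k


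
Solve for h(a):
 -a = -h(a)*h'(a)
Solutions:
 h(a) = -sqrt(C1 + a^2)
 h(a) = sqrt(C1 + a^2)


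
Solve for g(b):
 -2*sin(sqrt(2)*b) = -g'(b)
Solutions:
 g(b) = C1 - sqrt(2)*cos(sqrt(2)*b)


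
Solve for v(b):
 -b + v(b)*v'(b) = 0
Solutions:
 v(b) = -sqrt(C1 + b^2)
 v(b) = sqrt(C1 + b^2)


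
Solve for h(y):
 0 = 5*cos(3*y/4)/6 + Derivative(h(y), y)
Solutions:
 h(y) = C1 - 10*sin(3*y/4)/9


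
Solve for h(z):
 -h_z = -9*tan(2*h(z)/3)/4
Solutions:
 h(z) = -3*asin(C1*exp(3*z/2))/2 + 3*pi/2
 h(z) = 3*asin(C1*exp(3*z/2))/2


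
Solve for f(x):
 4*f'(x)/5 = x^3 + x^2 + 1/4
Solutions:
 f(x) = C1 + 5*x^4/16 + 5*x^3/12 + 5*x/16


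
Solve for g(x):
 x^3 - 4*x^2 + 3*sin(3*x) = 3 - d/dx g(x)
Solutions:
 g(x) = C1 - x^4/4 + 4*x^3/3 + 3*x + cos(3*x)


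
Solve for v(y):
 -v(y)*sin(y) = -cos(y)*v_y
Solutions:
 v(y) = C1/cos(y)


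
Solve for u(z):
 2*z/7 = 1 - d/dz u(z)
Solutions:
 u(z) = C1 - z^2/7 + z


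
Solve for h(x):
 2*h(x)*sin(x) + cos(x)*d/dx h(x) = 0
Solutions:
 h(x) = C1*cos(x)^2


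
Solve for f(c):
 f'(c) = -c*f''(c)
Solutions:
 f(c) = C1 + C2*log(c)


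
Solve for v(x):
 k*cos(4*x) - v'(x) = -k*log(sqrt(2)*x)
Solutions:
 v(x) = C1 + k*(2*x*log(x) - 2*x + x*log(2) + sin(4*x)/2)/2


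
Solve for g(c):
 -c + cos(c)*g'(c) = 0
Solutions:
 g(c) = C1 + Integral(c/cos(c), c)


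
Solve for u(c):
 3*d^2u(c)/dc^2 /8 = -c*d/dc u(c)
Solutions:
 u(c) = C1 + C2*erf(2*sqrt(3)*c/3)


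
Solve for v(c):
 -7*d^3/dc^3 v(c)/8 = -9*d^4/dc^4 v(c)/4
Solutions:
 v(c) = C1 + C2*c + C3*c^2 + C4*exp(7*c/18)


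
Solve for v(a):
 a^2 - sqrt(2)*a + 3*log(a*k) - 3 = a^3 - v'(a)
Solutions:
 v(a) = C1 + a^4/4 - a^3/3 + sqrt(2)*a^2/2 - 3*a*log(a*k) + 6*a


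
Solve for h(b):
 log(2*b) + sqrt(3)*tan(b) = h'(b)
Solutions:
 h(b) = C1 + b*log(b) - b + b*log(2) - sqrt(3)*log(cos(b))


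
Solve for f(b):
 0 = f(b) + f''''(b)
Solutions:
 f(b) = (C1*sin(sqrt(2)*b/2) + C2*cos(sqrt(2)*b/2))*exp(-sqrt(2)*b/2) + (C3*sin(sqrt(2)*b/2) + C4*cos(sqrt(2)*b/2))*exp(sqrt(2)*b/2)


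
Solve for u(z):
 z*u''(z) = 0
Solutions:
 u(z) = C1 + C2*z


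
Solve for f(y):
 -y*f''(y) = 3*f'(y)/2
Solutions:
 f(y) = C1 + C2/sqrt(y)


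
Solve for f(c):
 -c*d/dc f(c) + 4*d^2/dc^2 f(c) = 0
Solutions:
 f(c) = C1 + C2*erfi(sqrt(2)*c/4)


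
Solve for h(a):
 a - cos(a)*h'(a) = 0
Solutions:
 h(a) = C1 + Integral(a/cos(a), a)


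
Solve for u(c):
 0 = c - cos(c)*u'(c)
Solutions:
 u(c) = C1 + Integral(c/cos(c), c)


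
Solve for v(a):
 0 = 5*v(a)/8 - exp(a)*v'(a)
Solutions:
 v(a) = C1*exp(-5*exp(-a)/8)


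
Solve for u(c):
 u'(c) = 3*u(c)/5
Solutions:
 u(c) = C1*exp(3*c/5)


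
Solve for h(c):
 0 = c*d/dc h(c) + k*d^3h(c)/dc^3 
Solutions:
 h(c) = C1 + Integral(C2*airyai(c*(-1/k)^(1/3)) + C3*airybi(c*(-1/k)^(1/3)), c)


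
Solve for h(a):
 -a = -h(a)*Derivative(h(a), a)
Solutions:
 h(a) = -sqrt(C1 + a^2)
 h(a) = sqrt(C1 + a^2)


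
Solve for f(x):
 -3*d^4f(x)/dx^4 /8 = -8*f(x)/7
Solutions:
 f(x) = C1*exp(-2*sqrt(2)*21^(3/4)*x/21) + C2*exp(2*sqrt(2)*21^(3/4)*x/21) + C3*sin(2*sqrt(2)*21^(3/4)*x/21) + C4*cos(2*sqrt(2)*21^(3/4)*x/21)


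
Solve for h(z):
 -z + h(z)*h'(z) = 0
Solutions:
 h(z) = -sqrt(C1 + z^2)
 h(z) = sqrt(C1 + z^2)


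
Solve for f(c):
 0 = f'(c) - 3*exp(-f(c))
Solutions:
 f(c) = log(C1 + 3*c)


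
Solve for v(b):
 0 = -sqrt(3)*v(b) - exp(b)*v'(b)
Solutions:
 v(b) = C1*exp(sqrt(3)*exp(-b))


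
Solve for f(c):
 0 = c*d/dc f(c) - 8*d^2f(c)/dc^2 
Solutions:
 f(c) = C1 + C2*erfi(c/4)


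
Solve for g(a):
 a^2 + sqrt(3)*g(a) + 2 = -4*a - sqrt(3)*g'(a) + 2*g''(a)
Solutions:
 g(a) = C1*exp(a*(sqrt(3) + sqrt(3 + 8*sqrt(3)))/4) + C2*exp(a*(-sqrt(3 + 8*sqrt(3)) + sqrt(3))/4) - sqrt(3)*a^2/3 - 2*sqrt(3)*a/3 - 4/3


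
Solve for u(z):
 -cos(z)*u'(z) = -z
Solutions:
 u(z) = C1 + Integral(z/cos(z), z)


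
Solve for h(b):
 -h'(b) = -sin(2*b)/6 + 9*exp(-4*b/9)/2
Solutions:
 h(b) = C1 - cos(2*b)/12 + 81*exp(-4*b/9)/8


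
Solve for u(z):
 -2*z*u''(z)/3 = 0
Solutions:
 u(z) = C1 + C2*z


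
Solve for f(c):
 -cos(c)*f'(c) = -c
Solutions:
 f(c) = C1 + Integral(c/cos(c), c)


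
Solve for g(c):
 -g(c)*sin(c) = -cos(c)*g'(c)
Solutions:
 g(c) = C1/cos(c)


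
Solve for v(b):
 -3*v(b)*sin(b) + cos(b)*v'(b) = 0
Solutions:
 v(b) = C1/cos(b)^3


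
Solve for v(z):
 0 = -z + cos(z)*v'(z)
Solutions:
 v(z) = C1 + Integral(z/cos(z), z)


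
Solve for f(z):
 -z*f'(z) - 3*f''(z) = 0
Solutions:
 f(z) = C1 + C2*erf(sqrt(6)*z/6)


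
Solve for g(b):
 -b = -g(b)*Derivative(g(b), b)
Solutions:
 g(b) = -sqrt(C1 + b^2)
 g(b) = sqrt(C1 + b^2)


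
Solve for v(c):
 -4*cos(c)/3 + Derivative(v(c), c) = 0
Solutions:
 v(c) = C1 + 4*sin(c)/3


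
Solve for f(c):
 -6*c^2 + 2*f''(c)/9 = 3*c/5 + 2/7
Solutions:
 f(c) = C1 + C2*c + 9*c^4/4 + 9*c^3/20 + 9*c^2/14


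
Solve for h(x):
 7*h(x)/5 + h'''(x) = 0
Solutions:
 h(x) = C3*exp(-5^(2/3)*7^(1/3)*x/5) + (C1*sin(sqrt(3)*5^(2/3)*7^(1/3)*x/10) + C2*cos(sqrt(3)*5^(2/3)*7^(1/3)*x/10))*exp(5^(2/3)*7^(1/3)*x/10)


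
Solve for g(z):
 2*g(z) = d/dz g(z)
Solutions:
 g(z) = C1*exp(2*z)


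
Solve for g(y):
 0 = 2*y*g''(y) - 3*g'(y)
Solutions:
 g(y) = C1 + C2*y^(5/2)


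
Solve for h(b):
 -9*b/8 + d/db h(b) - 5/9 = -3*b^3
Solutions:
 h(b) = C1 - 3*b^4/4 + 9*b^2/16 + 5*b/9


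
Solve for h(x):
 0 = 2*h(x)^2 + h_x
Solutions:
 h(x) = 1/(C1 + 2*x)


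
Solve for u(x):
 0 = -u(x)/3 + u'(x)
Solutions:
 u(x) = C1*exp(x/3)


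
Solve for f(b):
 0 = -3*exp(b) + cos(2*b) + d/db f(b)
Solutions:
 f(b) = C1 + 3*exp(b) - sin(2*b)/2


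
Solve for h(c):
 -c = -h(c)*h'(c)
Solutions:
 h(c) = -sqrt(C1 + c^2)
 h(c) = sqrt(C1 + c^2)


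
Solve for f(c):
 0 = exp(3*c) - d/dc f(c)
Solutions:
 f(c) = C1 + exp(3*c)/3


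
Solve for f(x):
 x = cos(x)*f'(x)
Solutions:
 f(x) = C1 + Integral(x/cos(x), x)


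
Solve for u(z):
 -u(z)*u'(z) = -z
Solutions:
 u(z) = -sqrt(C1 + z^2)
 u(z) = sqrt(C1 + z^2)


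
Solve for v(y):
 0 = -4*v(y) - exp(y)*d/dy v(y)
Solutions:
 v(y) = C1*exp(4*exp(-y))


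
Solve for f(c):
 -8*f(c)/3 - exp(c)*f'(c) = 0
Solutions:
 f(c) = C1*exp(8*exp(-c)/3)


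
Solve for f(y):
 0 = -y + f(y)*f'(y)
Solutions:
 f(y) = -sqrt(C1 + y^2)
 f(y) = sqrt(C1 + y^2)


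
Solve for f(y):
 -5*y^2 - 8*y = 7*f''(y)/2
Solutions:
 f(y) = C1 + C2*y - 5*y^4/42 - 8*y^3/21


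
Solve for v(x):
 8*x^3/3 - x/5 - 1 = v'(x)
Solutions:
 v(x) = C1 + 2*x^4/3 - x^2/10 - x


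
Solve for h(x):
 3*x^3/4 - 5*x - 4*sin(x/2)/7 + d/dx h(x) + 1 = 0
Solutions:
 h(x) = C1 - 3*x^4/16 + 5*x^2/2 - x - 8*cos(x/2)/7


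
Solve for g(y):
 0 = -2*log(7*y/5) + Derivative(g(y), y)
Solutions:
 g(y) = C1 + 2*y*log(y) - 2*y + y*log(49/25)


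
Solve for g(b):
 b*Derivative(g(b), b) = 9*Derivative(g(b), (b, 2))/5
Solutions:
 g(b) = C1 + C2*erfi(sqrt(10)*b/6)


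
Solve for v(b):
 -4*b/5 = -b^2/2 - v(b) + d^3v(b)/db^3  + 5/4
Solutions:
 v(b) = C3*exp(b) - b^2/2 + 4*b/5 + (C1*sin(sqrt(3)*b/2) + C2*cos(sqrt(3)*b/2))*exp(-b/2) + 5/4


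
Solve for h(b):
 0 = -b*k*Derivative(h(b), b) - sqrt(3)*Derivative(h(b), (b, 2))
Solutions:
 h(b) = Piecewise((-sqrt(2)*3^(1/4)*sqrt(pi)*C1*erf(sqrt(2)*3^(3/4)*b*sqrt(k)/6)/(2*sqrt(k)) - C2, (k > 0) | (k < 0)), (-C1*b - C2, True))


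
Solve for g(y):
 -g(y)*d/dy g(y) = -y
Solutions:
 g(y) = -sqrt(C1 + y^2)
 g(y) = sqrt(C1 + y^2)


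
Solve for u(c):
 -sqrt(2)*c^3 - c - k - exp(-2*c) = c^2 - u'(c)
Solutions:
 u(c) = C1 + sqrt(2)*c^4/4 + c^3/3 + c^2/2 + c*k - exp(-2*c)/2


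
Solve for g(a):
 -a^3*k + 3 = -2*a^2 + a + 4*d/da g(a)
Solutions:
 g(a) = C1 - a^4*k/16 + a^3/6 - a^2/8 + 3*a/4


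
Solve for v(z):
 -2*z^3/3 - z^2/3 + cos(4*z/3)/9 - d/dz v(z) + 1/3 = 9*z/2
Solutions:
 v(z) = C1 - z^4/6 - z^3/9 - 9*z^2/4 + z/3 + sin(4*z/3)/12


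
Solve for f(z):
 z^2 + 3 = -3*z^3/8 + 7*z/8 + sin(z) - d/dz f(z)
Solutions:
 f(z) = C1 - 3*z^4/32 - z^3/3 + 7*z^2/16 - 3*z - cos(z)


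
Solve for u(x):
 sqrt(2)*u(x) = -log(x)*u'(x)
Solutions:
 u(x) = C1*exp(-sqrt(2)*li(x))


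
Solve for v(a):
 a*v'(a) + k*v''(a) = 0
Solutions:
 v(a) = C1 + C2*sqrt(k)*erf(sqrt(2)*a*sqrt(1/k)/2)


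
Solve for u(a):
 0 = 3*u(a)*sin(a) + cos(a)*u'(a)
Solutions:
 u(a) = C1*cos(a)^3


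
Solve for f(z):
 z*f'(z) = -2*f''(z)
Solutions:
 f(z) = C1 + C2*erf(z/2)


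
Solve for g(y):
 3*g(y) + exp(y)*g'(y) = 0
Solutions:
 g(y) = C1*exp(3*exp(-y))


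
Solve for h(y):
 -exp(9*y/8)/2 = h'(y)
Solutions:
 h(y) = C1 - 4*exp(9*y/8)/9


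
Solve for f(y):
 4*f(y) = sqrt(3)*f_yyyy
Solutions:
 f(y) = C1*exp(-sqrt(2)*3^(7/8)*y/3) + C2*exp(sqrt(2)*3^(7/8)*y/3) + C3*sin(sqrt(2)*3^(7/8)*y/3) + C4*cos(sqrt(2)*3^(7/8)*y/3)


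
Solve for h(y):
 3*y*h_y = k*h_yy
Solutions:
 h(y) = C1 + C2*erf(sqrt(6)*y*sqrt(-1/k)/2)/sqrt(-1/k)


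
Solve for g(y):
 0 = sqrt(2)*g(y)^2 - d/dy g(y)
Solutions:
 g(y) = -1/(C1 + sqrt(2)*y)


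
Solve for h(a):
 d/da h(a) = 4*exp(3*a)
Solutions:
 h(a) = C1 + 4*exp(3*a)/3


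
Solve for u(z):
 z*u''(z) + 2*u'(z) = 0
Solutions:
 u(z) = C1 + C2/z


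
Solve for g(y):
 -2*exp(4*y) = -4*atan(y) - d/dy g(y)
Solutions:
 g(y) = C1 - 4*y*atan(y) + exp(4*y)/2 + 2*log(y^2 + 1)


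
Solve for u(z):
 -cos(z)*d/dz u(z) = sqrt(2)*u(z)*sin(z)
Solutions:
 u(z) = C1*cos(z)^(sqrt(2))


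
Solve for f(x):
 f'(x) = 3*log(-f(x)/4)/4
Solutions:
 -4*Integral(1/(log(-_y) - 2*log(2)), (_y, f(x)))/3 = C1 - x


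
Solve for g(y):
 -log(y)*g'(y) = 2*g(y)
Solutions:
 g(y) = C1*exp(-2*li(y))


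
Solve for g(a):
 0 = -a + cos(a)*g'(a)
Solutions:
 g(a) = C1 + Integral(a/cos(a), a)


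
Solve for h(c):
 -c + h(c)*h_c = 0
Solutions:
 h(c) = -sqrt(C1 + c^2)
 h(c) = sqrt(C1 + c^2)


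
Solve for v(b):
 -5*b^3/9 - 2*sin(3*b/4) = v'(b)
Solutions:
 v(b) = C1 - 5*b^4/36 + 8*cos(3*b/4)/3


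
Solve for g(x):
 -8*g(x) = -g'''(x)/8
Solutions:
 g(x) = C3*exp(4*x) + (C1*sin(2*sqrt(3)*x) + C2*cos(2*sqrt(3)*x))*exp(-2*x)


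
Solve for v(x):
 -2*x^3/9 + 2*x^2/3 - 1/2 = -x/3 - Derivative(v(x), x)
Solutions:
 v(x) = C1 + x^4/18 - 2*x^3/9 - x^2/6 + x/2


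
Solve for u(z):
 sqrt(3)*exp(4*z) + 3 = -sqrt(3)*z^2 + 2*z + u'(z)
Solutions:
 u(z) = C1 + sqrt(3)*z^3/3 - z^2 + 3*z + sqrt(3)*exp(4*z)/4


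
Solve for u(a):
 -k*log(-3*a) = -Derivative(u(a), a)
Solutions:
 u(a) = C1 + a*k*log(-a) + a*k*(-1 + log(3))


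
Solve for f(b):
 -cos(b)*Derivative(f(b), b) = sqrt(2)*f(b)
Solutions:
 f(b) = C1*(sin(b) - 1)^(sqrt(2)/2)/(sin(b) + 1)^(sqrt(2)/2)


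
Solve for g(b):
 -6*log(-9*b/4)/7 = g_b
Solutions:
 g(b) = C1 - 6*b*log(-b)/7 + 6*b*(-2*log(3) + 1 + 2*log(2))/7


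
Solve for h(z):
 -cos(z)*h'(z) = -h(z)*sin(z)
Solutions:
 h(z) = C1/cos(z)


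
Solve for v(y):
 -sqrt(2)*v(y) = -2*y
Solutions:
 v(y) = sqrt(2)*y


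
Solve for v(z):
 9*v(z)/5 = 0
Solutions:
 v(z) = 0


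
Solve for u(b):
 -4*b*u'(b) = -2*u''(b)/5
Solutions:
 u(b) = C1 + C2*erfi(sqrt(5)*b)


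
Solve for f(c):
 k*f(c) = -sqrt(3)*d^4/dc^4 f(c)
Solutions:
 f(c) = C1*exp(-3^(7/8)*c*(-k)^(1/4)/3) + C2*exp(3^(7/8)*c*(-k)^(1/4)/3) + C3*exp(-3^(7/8)*I*c*(-k)^(1/4)/3) + C4*exp(3^(7/8)*I*c*(-k)^(1/4)/3)


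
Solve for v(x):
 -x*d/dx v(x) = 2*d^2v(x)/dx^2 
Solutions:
 v(x) = C1 + C2*erf(x/2)


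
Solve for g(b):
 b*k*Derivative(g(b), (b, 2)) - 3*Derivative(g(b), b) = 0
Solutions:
 g(b) = C1 + b^(((re(k) + 3)*re(k) + im(k)^2)/(re(k)^2 + im(k)^2))*(C2*sin(3*log(b)*Abs(im(k))/(re(k)^2 + im(k)^2)) + C3*cos(3*log(b)*im(k)/(re(k)^2 + im(k)^2)))


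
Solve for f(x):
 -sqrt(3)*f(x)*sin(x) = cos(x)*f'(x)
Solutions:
 f(x) = C1*cos(x)^(sqrt(3))


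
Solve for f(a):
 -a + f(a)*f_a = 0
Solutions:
 f(a) = -sqrt(C1 + a^2)
 f(a) = sqrt(C1 + a^2)


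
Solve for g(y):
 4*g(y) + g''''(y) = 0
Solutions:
 g(y) = (C1*sin(y) + C2*cos(y))*exp(-y) + (C3*sin(y) + C4*cos(y))*exp(y)


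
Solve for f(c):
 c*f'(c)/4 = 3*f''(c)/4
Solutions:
 f(c) = C1 + C2*erfi(sqrt(6)*c/6)


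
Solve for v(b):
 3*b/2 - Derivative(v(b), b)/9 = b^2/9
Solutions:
 v(b) = C1 - b^3/3 + 27*b^2/4


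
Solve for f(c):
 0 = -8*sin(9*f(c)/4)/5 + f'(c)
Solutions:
 -8*c/5 + 2*log(cos(9*f(c)/4) - 1)/9 - 2*log(cos(9*f(c)/4) + 1)/9 = C1


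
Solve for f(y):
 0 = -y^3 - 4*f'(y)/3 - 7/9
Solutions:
 f(y) = C1 - 3*y^4/16 - 7*y/12


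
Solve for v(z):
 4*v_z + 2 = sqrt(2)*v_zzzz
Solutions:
 v(z) = C1 + C4*exp(sqrt(2)*z) - z/2 + (C2*sin(sqrt(6)*z/2) + C3*cos(sqrt(6)*z/2))*exp(-sqrt(2)*z/2)


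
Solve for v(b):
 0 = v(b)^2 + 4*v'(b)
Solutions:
 v(b) = 4/(C1 + b)


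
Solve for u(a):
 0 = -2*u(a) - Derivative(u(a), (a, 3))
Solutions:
 u(a) = C3*exp(-2^(1/3)*a) + (C1*sin(2^(1/3)*sqrt(3)*a/2) + C2*cos(2^(1/3)*sqrt(3)*a/2))*exp(2^(1/3)*a/2)


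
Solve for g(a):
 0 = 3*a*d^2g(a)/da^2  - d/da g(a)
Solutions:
 g(a) = C1 + C2*a^(4/3)


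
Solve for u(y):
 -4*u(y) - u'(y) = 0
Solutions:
 u(y) = C1*exp(-4*y)


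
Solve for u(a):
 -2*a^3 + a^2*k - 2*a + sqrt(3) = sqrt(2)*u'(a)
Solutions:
 u(a) = C1 - sqrt(2)*a^4/4 + sqrt(2)*a^3*k/6 - sqrt(2)*a^2/2 + sqrt(6)*a/2


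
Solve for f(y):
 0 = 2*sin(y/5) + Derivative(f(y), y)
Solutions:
 f(y) = C1 + 10*cos(y/5)


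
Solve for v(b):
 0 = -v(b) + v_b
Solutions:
 v(b) = C1*exp(b)


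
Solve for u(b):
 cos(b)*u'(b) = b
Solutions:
 u(b) = C1 + Integral(b/cos(b), b)


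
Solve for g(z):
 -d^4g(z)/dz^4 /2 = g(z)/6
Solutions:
 g(z) = (C1*sin(sqrt(2)*3^(3/4)*z/6) + C2*cos(sqrt(2)*3^(3/4)*z/6))*exp(-sqrt(2)*3^(3/4)*z/6) + (C3*sin(sqrt(2)*3^(3/4)*z/6) + C4*cos(sqrt(2)*3^(3/4)*z/6))*exp(sqrt(2)*3^(3/4)*z/6)


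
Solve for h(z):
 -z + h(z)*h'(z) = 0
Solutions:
 h(z) = -sqrt(C1 + z^2)
 h(z) = sqrt(C1 + z^2)


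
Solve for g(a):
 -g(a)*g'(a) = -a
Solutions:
 g(a) = -sqrt(C1 + a^2)
 g(a) = sqrt(C1 + a^2)


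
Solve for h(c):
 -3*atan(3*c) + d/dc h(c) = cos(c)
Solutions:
 h(c) = C1 + 3*c*atan(3*c) - log(9*c^2 + 1)/2 + sin(c)


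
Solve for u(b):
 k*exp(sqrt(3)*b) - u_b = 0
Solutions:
 u(b) = C1 + sqrt(3)*k*exp(sqrt(3)*b)/3


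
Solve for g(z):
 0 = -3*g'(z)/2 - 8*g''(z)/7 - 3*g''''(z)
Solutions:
 g(z) = C1 + C2*exp(-14^(1/3)*z*(-(1323 + sqrt(1807673))^(1/3) + 16*14^(1/3)/(1323 + sqrt(1807673))^(1/3))/84)*sin(14^(1/3)*sqrt(3)*z*(16*14^(1/3)/(1323 + sqrt(1807673))^(1/3) + (1323 + sqrt(1807673))^(1/3))/84) + C3*exp(-14^(1/3)*z*(-(1323 + sqrt(1807673))^(1/3) + 16*14^(1/3)/(1323 + sqrt(1807673))^(1/3))/84)*cos(14^(1/3)*sqrt(3)*z*(16*14^(1/3)/(1323 + sqrt(1807673))^(1/3) + (1323 + sqrt(1807673))^(1/3))/84) + C4*exp(14^(1/3)*z*(-(1323 + sqrt(1807673))^(1/3) + 16*14^(1/3)/(1323 + sqrt(1807673))^(1/3))/42)


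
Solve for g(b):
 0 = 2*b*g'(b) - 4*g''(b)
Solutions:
 g(b) = C1 + C2*erfi(b/2)


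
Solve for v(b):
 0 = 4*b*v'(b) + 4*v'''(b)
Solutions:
 v(b) = C1 + Integral(C2*airyai(-b) + C3*airybi(-b), b)


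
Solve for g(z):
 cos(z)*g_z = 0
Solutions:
 g(z) = C1


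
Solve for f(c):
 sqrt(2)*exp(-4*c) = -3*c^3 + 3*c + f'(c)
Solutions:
 f(c) = C1 + 3*c^4/4 - 3*c^2/2 - sqrt(2)*exp(-4*c)/4


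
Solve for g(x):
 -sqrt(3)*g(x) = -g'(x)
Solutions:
 g(x) = C1*exp(sqrt(3)*x)


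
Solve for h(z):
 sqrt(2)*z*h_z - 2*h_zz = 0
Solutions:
 h(z) = C1 + C2*erfi(2^(1/4)*z/2)


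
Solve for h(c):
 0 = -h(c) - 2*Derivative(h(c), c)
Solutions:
 h(c) = C1*exp(-c/2)


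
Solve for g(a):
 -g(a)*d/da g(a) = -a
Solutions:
 g(a) = -sqrt(C1 + a^2)
 g(a) = sqrt(C1 + a^2)


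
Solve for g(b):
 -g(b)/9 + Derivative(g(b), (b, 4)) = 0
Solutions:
 g(b) = C1*exp(-sqrt(3)*b/3) + C2*exp(sqrt(3)*b/3) + C3*sin(sqrt(3)*b/3) + C4*cos(sqrt(3)*b/3)


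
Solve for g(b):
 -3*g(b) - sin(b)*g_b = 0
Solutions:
 g(b) = C1*(cos(b) + 1)^(3/2)/(cos(b) - 1)^(3/2)


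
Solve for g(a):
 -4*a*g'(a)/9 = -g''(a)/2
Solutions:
 g(a) = C1 + C2*erfi(2*a/3)


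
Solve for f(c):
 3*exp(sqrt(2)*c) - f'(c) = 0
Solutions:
 f(c) = C1 + 3*sqrt(2)*exp(sqrt(2)*c)/2


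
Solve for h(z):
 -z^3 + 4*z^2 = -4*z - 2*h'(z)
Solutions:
 h(z) = C1 + z^4/8 - 2*z^3/3 - z^2


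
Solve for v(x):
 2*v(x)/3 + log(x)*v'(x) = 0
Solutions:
 v(x) = C1*exp(-2*li(x)/3)


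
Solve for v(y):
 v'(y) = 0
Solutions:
 v(y) = C1


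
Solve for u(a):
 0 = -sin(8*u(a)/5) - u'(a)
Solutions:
 a + 5*log(cos(8*u(a)/5) - 1)/16 - 5*log(cos(8*u(a)/5) + 1)/16 = C1


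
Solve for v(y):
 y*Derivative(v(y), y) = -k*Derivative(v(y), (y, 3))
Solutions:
 v(y) = C1 + Integral(C2*airyai(y*(-1/k)^(1/3)) + C3*airybi(y*(-1/k)^(1/3)), y)


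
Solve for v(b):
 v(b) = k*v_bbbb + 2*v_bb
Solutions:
 v(b) = C1*exp(-b*sqrt((-sqrt(k + 1) - 1)/k)) + C2*exp(b*sqrt((-sqrt(k + 1) - 1)/k)) + C3*exp(-b*sqrt((sqrt(k + 1) - 1)/k)) + C4*exp(b*sqrt((sqrt(k + 1) - 1)/k))


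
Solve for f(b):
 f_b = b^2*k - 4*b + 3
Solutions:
 f(b) = C1 + b^3*k/3 - 2*b^2 + 3*b


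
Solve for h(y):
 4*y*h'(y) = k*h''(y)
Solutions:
 h(y) = C1 + C2*erf(sqrt(2)*y*sqrt(-1/k))/sqrt(-1/k)


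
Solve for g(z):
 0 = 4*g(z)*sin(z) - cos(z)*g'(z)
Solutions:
 g(z) = C1/cos(z)^4


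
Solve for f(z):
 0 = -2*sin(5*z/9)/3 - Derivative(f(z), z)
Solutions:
 f(z) = C1 + 6*cos(5*z/9)/5


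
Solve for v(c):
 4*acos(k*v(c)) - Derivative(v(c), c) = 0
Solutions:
 Integral(1/acos(_y*k), (_y, v(c))) = C1 + 4*c


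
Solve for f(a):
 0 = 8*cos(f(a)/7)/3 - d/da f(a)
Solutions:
 -8*a/3 - 7*log(sin(f(a)/7) - 1)/2 + 7*log(sin(f(a)/7) + 1)/2 = C1


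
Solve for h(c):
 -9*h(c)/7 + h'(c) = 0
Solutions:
 h(c) = C1*exp(9*c/7)


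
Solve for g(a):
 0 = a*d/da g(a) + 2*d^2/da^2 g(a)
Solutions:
 g(a) = C1 + C2*erf(a/2)


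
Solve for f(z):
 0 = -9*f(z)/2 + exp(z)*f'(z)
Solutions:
 f(z) = C1*exp(-9*exp(-z)/2)


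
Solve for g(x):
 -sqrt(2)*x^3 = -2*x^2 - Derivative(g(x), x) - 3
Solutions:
 g(x) = C1 + sqrt(2)*x^4/4 - 2*x^3/3 - 3*x


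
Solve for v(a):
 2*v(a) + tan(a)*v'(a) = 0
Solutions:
 v(a) = C1/sin(a)^2


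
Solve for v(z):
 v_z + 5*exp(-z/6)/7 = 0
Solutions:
 v(z) = C1 + 30*exp(-z/6)/7


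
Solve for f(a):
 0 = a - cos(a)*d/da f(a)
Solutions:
 f(a) = C1 + Integral(a/cos(a), a)


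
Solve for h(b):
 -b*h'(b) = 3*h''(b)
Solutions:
 h(b) = C1 + C2*erf(sqrt(6)*b/6)


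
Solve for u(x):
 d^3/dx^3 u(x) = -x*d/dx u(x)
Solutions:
 u(x) = C1 + Integral(C2*airyai(-x) + C3*airybi(-x), x)


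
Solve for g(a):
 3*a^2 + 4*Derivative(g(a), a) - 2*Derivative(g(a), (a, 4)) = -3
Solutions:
 g(a) = C1 + C4*exp(2^(1/3)*a) - a^3/4 - 3*a/4 + (C2*sin(2^(1/3)*sqrt(3)*a/2) + C3*cos(2^(1/3)*sqrt(3)*a/2))*exp(-2^(1/3)*a/2)


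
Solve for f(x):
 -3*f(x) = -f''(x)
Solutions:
 f(x) = C1*exp(-sqrt(3)*x) + C2*exp(sqrt(3)*x)


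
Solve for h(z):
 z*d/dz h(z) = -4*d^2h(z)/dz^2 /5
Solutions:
 h(z) = C1 + C2*erf(sqrt(10)*z/4)


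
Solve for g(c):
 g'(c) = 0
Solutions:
 g(c) = C1


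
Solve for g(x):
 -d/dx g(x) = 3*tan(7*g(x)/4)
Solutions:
 g(x) = -4*asin(C1*exp(-21*x/4))/7 + 4*pi/7
 g(x) = 4*asin(C1*exp(-21*x/4))/7


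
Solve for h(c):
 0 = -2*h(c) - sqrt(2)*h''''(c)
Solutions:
 h(c) = (C1*sin(2^(5/8)*c/2) + C2*cos(2^(5/8)*c/2))*exp(-2^(5/8)*c/2) + (C3*sin(2^(5/8)*c/2) + C4*cos(2^(5/8)*c/2))*exp(2^(5/8)*c/2)


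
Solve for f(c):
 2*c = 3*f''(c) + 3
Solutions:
 f(c) = C1 + C2*c + c^3/9 - c^2/2


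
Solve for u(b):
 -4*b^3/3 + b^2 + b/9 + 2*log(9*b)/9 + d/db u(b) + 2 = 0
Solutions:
 u(b) = C1 + b^4/3 - b^3/3 - b^2/18 - 2*b*log(b)/9 - 16*b/9 - 4*b*log(3)/9


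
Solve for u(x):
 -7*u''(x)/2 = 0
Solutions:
 u(x) = C1 + C2*x


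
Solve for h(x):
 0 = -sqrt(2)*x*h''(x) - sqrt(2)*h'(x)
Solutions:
 h(x) = C1 + C2*log(x)


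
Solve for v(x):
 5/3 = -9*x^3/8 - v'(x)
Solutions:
 v(x) = C1 - 9*x^4/32 - 5*x/3


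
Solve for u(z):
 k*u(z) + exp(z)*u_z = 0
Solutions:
 u(z) = C1*exp(k*exp(-z))


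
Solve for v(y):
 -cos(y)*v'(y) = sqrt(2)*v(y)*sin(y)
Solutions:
 v(y) = C1*cos(y)^(sqrt(2))


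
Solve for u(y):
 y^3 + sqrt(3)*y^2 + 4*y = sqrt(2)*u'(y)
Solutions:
 u(y) = C1 + sqrt(2)*y^4/8 + sqrt(6)*y^3/6 + sqrt(2)*y^2


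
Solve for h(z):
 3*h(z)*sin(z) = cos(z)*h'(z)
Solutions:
 h(z) = C1/cos(z)^3


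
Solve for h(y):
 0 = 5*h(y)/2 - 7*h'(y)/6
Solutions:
 h(y) = C1*exp(15*y/7)


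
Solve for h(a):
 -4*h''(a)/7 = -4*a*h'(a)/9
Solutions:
 h(a) = C1 + C2*erfi(sqrt(14)*a/6)


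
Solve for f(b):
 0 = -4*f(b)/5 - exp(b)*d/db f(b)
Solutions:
 f(b) = C1*exp(4*exp(-b)/5)


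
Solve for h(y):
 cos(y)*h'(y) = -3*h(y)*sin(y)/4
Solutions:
 h(y) = C1*cos(y)^(3/4)


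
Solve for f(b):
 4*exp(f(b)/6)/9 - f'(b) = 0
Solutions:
 f(b) = 6*log(-1/(C1 + 4*b)) + 6*log(54)


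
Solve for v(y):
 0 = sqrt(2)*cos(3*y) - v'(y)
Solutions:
 v(y) = C1 + sqrt(2)*sin(3*y)/3


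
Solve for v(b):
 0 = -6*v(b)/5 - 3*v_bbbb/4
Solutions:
 v(b) = (C1*sin(2^(1/4)*5^(3/4)*b/5) + C2*cos(2^(1/4)*5^(3/4)*b/5))*exp(-2^(1/4)*5^(3/4)*b/5) + (C3*sin(2^(1/4)*5^(3/4)*b/5) + C4*cos(2^(1/4)*5^(3/4)*b/5))*exp(2^(1/4)*5^(3/4)*b/5)


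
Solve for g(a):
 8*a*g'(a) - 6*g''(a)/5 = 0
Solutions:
 g(a) = C1 + C2*erfi(sqrt(30)*a/3)


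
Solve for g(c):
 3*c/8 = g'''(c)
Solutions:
 g(c) = C1 + C2*c + C3*c^2 + c^4/64


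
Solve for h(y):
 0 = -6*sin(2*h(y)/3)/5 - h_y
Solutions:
 6*y/5 + 3*log(cos(2*h(y)/3) - 1)/4 - 3*log(cos(2*h(y)/3) + 1)/4 = C1


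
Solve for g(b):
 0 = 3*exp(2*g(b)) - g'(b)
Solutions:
 g(b) = log(-sqrt(-1/(C1 + 3*b))) - log(2)/2
 g(b) = log(-1/(C1 + 3*b))/2 - log(2)/2


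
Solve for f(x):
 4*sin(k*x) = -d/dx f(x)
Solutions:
 f(x) = C1 + 4*cos(k*x)/k


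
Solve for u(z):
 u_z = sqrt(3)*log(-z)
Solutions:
 u(z) = C1 + sqrt(3)*z*log(-z) - sqrt(3)*z


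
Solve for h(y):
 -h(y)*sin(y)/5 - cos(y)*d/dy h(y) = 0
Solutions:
 h(y) = C1*cos(y)^(1/5)


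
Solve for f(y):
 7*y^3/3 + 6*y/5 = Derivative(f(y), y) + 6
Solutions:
 f(y) = C1 + 7*y^4/12 + 3*y^2/5 - 6*y


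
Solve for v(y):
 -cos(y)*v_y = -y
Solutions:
 v(y) = C1 + Integral(y/cos(y), y)


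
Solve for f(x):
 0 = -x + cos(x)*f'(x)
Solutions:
 f(x) = C1 + Integral(x/cos(x), x)


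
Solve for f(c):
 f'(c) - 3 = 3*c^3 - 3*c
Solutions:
 f(c) = C1 + 3*c^4/4 - 3*c^2/2 + 3*c


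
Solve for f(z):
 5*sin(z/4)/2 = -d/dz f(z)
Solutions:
 f(z) = C1 + 10*cos(z/4)


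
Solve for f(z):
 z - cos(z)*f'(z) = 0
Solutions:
 f(z) = C1 + Integral(z/cos(z), z)


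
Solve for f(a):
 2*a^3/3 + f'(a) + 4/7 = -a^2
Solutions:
 f(a) = C1 - a^4/6 - a^3/3 - 4*a/7


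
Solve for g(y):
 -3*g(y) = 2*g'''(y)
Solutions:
 g(y) = C3*exp(-2^(2/3)*3^(1/3)*y/2) + (C1*sin(2^(2/3)*3^(5/6)*y/4) + C2*cos(2^(2/3)*3^(5/6)*y/4))*exp(2^(2/3)*3^(1/3)*y/4)


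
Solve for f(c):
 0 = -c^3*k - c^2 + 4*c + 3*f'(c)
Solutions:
 f(c) = C1 + c^4*k/12 + c^3/9 - 2*c^2/3


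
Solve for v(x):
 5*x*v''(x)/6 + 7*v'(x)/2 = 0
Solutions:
 v(x) = C1 + C2/x^(16/5)


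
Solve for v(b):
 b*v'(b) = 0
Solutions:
 v(b) = C1


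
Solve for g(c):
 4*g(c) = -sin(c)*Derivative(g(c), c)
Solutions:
 g(c) = C1*(cos(c)^2 + 2*cos(c) + 1)/(cos(c)^2 - 2*cos(c) + 1)


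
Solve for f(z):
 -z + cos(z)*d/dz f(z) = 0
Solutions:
 f(z) = C1 + Integral(z/cos(z), z)


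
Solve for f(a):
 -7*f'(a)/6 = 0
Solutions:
 f(a) = C1


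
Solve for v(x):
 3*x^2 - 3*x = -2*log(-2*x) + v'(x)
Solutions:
 v(x) = C1 + x^3 - 3*x^2/2 + 2*x*log(-x) + 2*x*(-1 + log(2))


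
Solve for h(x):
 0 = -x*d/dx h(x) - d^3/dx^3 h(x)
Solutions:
 h(x) = C1 + Integral(C2*airyai(-x) + C3*airybi(-x), x)


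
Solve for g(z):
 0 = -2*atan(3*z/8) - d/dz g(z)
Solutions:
 g(z) = C1 - 2*z*atan(3*z/8) + 8*log(9*z^2 + 64)/3


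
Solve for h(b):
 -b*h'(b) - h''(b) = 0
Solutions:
 h(b) = C1 + C2*erf(sqrt(2)*b/2)


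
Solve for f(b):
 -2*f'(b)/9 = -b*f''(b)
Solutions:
 f(b) = C1 + C2*b^(11/9)


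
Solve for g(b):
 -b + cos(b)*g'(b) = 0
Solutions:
 g(b) = C1 + Integral(b/cos(b), b)


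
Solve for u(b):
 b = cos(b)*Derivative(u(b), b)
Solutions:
 u(b) = C1 + Integral(b/cos(b), b)


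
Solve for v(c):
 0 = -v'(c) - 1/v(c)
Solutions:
 v(c) = -sqrt(C1 - 2*c)
 v(c) = sqrt(C1 - 2*c)


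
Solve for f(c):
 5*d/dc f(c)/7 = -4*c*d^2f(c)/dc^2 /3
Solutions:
 f(c) = C1 + C2*c^(13/28)


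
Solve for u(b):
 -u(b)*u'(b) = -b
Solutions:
 u(b) = -sqrt(C1 + b^2)
 u(b) = sqrt(C1 + b^2)


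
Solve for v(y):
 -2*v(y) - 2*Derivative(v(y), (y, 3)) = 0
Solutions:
 v(y) = C3*exp(-y) + (C1*sin(sqrt(3)*y/2) + C2*cos(sqrt(3)*y/2))*exp(y/2)


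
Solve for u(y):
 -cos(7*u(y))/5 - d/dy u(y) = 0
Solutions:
 y/5 - log(sin(7*u(y)) - 1)/14 + log(sin(7*u(y)) + 1)/14 = C1


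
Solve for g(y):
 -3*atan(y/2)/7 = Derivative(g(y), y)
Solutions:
 g(y) = C1 - 3*y*atan(y/2)/7 + 3*log(y^2 + 4)/7


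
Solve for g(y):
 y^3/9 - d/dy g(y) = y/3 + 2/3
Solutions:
 g(y) = C1 + y^4/36 - y^2/6 - 2*y/3


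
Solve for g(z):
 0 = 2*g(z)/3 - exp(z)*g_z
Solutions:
 g(z) = C1*exp(-2*exp(-z)/3)


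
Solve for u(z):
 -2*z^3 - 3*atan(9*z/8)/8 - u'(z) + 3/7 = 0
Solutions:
 u(z) = C1 - z^4/2 - 3*z*atan(9*z/8)/8 + 3*z/7 + log(81*z^2 + 64)/6


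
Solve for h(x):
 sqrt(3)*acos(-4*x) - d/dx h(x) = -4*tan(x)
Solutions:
 h(x) = C1 + sqrt(3)*(x*acos(-4*x) + sqrt(1 - 16*x^2)/4) - 4*log(cos(x))


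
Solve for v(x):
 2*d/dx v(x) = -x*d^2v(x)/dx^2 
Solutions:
 v(x) = C1 + C2/x


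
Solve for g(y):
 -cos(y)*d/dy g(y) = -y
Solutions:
 g(y) = C1 + Integral(y/cos(y), y)


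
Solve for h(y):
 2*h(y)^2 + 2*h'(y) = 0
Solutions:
 h(y) = 1/(C1 + y)


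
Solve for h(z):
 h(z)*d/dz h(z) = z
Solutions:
 h(z) = -sqrt(C1 + z^2)
 h(z) = sqrt(C1 + z^2)


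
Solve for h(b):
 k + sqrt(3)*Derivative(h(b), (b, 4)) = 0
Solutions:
 h(b) = C1 + C2*b + C3*b^2 + C4*b^3 - sqrt(3)*b^4*k/72


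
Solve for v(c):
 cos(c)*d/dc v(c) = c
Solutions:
 v(c) = C1 + Integral(c/cos(c), c)


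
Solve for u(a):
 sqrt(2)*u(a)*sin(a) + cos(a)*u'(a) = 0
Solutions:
 u(a) = C1*cos(a)^(sqrt(2))


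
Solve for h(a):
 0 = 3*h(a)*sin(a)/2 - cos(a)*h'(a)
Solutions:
 h(a) = C1/cos(a)^(3/2)


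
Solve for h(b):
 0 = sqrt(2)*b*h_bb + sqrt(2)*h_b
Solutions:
 h(b) = C1 + C2*log(b)


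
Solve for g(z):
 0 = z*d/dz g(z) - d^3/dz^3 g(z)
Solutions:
 g(z) = C1 + Integral(C2*airyai(z) + C3*airybi(z), z)


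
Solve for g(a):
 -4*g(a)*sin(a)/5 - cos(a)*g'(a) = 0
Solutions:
 g(a) = C1*cos(a)^(4/5)


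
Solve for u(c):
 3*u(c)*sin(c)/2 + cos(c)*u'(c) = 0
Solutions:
 u(c) = C1*cos(c)^(3/2)


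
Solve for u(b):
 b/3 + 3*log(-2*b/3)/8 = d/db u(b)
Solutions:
 u(b) = C1 + b^2/6 + 3*b*log(-b)/8 + 3*b*(-log(3) - 1 + log(2))/8


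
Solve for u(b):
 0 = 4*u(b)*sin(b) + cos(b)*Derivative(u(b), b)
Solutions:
 u(b) = C1*cos(b)^4


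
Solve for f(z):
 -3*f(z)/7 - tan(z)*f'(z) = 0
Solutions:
 f(z) = C1/sin(z)^(3/7)


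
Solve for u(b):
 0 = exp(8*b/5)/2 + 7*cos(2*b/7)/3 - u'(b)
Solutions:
 u(b) = C1 + 5*exp(8*b/5)/16 + 49*sin(2*b/7)/6


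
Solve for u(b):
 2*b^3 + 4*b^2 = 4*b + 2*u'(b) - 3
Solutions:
 u(b) = C1 + b^4/4 + 2*b^3/3 - b^2 + 3*b/2


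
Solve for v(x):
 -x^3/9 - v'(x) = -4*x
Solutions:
 v(x) = C1 - x^4/36 + 2*x^2


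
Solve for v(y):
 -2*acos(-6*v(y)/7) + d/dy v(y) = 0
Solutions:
 Integral(1/acos(-6*_y/7), (_y, v(y))) = C1 + 2*y


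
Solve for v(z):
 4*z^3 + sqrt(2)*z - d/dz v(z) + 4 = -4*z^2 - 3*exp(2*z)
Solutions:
 v(z) = C1 + z^4 + 4*z^3/3 + sqrt(2)*z^2/2 + 4*z + 3*exp(2*z)/2


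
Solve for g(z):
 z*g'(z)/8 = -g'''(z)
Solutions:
 g(z) = C1 + Integral(C2*airyai(-z/2) + C3*airybi(-z/2), z)


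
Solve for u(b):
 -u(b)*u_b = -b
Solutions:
 u(b) = -sqrt(C1 + b^2)
 u(b) = sqrt(C1 + b^2)


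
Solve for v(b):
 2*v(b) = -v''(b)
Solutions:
 v(b) = C1*sin(sqrt(2)*b) + C2*cos(sqrt(2)*b)


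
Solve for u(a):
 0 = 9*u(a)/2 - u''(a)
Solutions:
 u(a) = C1*exp(-3*sqrt(2)*a/2) + C2*exp(3*sqrt(2)*a/2)


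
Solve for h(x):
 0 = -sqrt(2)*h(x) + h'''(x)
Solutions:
 h(x) = C3*exp(2^(1/6)*x) + (C1*sin(2^(1/6)*sqrt(3)*x/2) + C2*cos(2^(1/6)*sqrt(3)*x/2))*exp(-2^(1/6)*x/2)


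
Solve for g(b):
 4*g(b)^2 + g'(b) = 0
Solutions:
 g(b) = 1/(C1 + 4*b)


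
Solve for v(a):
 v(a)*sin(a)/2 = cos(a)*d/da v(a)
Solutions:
 v(a) = C1/sqrt(cos(a))


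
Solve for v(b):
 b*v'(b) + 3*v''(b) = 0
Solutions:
 v(b) = C1 + C2*erf(sqrt(6)*b/6)


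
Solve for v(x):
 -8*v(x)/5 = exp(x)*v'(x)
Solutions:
 v(x) = C1*exp(8*exp(-x)/5)


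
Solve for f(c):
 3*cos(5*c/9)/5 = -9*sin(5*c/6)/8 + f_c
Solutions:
 f(c) = C1 + 27*sin(5*c/9)/25 - 27*cos(5*c/6)/20


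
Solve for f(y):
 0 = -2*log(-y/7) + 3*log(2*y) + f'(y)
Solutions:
 f(y) = C1 - y*log(y) + y*(-log(392) + 1 + 2*I*pi)


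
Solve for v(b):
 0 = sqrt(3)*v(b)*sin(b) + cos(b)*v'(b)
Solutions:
 v(b) = C1*cos(b)^(sqrt(3))


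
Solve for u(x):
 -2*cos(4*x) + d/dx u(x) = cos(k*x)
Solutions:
 u(x) = C1 + sin(4*x)/2 + sin(k*x)/k


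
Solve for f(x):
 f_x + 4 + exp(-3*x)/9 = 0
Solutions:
 f(x) = C1 - 4*x + exp(-3*x)/27


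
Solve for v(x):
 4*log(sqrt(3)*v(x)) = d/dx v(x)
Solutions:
 -Integral(1/(2*log(_y) + log(3)), (_y, v(x)))/2 = C1 - x


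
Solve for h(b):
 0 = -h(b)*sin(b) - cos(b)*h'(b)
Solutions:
 h(b) = C1*cos(b)


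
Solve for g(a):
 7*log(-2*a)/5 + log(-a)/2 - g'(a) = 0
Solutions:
 g(a) = C1 + 19*a*log(-a)/10 + a*(-19 + 14*log(2))/10


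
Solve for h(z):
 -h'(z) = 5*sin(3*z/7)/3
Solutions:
 h(z) = C1 + 35*cos(3*z/7)/9


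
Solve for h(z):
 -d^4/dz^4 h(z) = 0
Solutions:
 h(z) = C1 + C2*z + C3*z^2 + C4*z^3


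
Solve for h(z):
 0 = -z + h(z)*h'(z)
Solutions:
 h(z) = -sqrt(C1 + z^2)
 h(z) = sqrt(C1 + z^2)


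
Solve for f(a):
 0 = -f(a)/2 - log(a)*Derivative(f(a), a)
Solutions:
 f(a) = C1*exp(-li(a)/2)


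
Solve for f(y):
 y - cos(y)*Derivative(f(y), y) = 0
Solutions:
 f(y) = C1 + Integral(y/cos(y), y)


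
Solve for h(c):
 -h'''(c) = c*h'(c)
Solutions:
 h(c) = C1 + Integral(C2*airyai(-c) + C3*airybi(-c), c)


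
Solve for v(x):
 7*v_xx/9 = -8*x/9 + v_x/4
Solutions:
 v(x) = C1 + C2*exp(9*x/28) + 16*x^2/9 + 896*x/81


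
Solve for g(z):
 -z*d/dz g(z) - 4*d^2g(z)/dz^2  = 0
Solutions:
 g(z) = C1 + C2*erf(sqrt(2)*z/4)


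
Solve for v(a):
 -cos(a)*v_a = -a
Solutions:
 v(a) = C1 + Integral(a/cos(a), a)


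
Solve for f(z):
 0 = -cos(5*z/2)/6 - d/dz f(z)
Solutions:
 f(z) = C1 - sin(5*z/2)/15


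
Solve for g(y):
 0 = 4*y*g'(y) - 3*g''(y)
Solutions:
 g(y) = C1 + C2*erfi(sqrt(6)*y/3)


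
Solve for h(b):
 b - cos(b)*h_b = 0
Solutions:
 h(b) = C1 + Integral(b/cos(b), b)


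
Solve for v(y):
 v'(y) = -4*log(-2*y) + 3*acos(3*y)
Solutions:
 v(y) = C1 - 4*y*log(-y) + 3*y*acos(3*y) - 4*y*log(2) + 4*y - sqrt(1 - 9*y^2)


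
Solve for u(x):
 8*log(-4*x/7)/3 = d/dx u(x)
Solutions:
 u(x) = C1 + 8*x*log(-x)/3 + 8*x*(-log(7) - 1 + 2*log(2))/3


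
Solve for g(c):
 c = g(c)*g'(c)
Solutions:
 g(c) = -sqrt(C1 + c^2)
 g(c) = sqrt(C1 + c^2)


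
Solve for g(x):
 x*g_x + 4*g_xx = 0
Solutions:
 g(x) = C1 + C2*erf(sqrt(2)*x/4)


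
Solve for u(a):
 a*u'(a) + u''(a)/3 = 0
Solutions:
 u(a) = C1 + C2*erf(sqrt(6)*a/2)


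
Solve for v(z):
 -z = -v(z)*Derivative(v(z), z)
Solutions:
 v(z) = -sqrt(C1 + z^2)
 v(z) = sqrt(C1 + z^2)


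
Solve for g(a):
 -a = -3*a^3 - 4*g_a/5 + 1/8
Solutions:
 g(a) = C1 - 15*a^4/16 + 5*a^2/8 + 5*a/32


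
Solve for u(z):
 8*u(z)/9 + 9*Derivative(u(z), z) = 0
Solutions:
 u(z) = C1*exp(-8*z/81)


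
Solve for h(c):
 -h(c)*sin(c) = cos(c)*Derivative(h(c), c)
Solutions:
 h(c) = C1*cos(c)


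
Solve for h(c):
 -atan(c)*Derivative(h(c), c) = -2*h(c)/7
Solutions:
 h(c) = C1*exp(2*Integral(1/atan(c), c)/7)


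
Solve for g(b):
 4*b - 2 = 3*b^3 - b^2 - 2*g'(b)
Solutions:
 g(b) = C1 + 3*b^4/8 - b^3/6 - b^2 + b


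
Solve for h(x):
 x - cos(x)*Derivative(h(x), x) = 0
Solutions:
 h(x) = C1 + Integral(x/cos(x), x)


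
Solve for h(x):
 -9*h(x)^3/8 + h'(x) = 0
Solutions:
 h(x) = -2*sqrt(-1/(C1 + 9*x))
 h(x) = 2*sqrt(-1/(C1 + 9*x))


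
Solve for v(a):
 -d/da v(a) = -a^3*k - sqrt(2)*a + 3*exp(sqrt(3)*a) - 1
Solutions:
 v(a) = C1 + a^4*k/4 + sqrt(2)*a^2/2 + a - sqrt(3)*exp(sqrt(3)*a)


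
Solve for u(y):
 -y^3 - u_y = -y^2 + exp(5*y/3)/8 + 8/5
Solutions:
 u(y) = C1 - y^4/4 + y^3/3 - 8*y/5 - 3*exp(5*y/3)/40


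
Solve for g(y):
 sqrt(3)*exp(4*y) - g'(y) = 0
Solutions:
 g(y) = C1 + sqrt(3)*exp(4*y)/4


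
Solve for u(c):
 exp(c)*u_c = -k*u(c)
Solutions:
 u(c) = C1*exp(k*exp(-c))


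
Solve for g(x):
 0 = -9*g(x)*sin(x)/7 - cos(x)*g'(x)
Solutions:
 g(x) = C1*cos(x)^(9/7)


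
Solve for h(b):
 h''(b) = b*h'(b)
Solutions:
 h(b) = C1 + C2*erfi(sqrt(2)*b/2)


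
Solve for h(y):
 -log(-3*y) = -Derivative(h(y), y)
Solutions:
 h(y) = C1 + y*log(-y) + y*(-1 + log(3))


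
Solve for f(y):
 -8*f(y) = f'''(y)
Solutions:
 f(y) = C3*exp(-2*y) + (C1*sin(sqrt(3)*y) + C2*cos(sqrt(3)*y))*exp(y)


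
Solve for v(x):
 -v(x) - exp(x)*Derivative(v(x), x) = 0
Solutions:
 v(x) = C1*exp(exp(-x))


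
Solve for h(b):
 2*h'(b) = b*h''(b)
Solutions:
 h(b) = C1 + C2*b^3


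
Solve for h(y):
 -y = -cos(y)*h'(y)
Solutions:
 h(y) = C1 + Integral(y/cos(y), y)


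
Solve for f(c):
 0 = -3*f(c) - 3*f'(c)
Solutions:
 f(c) = C1*exp(-c)


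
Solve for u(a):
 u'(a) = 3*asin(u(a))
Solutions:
 Integral(1/asin(_y), (_y, u(a))) = C1 + 3*a


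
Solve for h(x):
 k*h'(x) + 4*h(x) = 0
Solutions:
 h(x) = C1*exp(-4*x/k)


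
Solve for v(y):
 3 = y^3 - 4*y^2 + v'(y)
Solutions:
 v(y) = C1 - y^4/4 + 4*y^3/3 + 3*y


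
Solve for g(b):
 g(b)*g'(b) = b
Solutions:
 g(b) = -sqrt(C1 + b^2)
 g(b) = sqrt(C1 + b^2)


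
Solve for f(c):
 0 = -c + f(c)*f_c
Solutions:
 f(c) = -sqrt(C1 + c^2)
 f(c) = sqrt(C1 + c^2)


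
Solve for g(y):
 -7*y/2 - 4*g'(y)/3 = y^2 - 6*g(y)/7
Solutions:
 g(y) = C1*exp(9*y/14) + 7*y^2/6 + 833*y/108 + 5831/486


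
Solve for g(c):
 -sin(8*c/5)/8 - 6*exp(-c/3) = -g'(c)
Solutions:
 g(c) = C1 - 5*cos(8*c/5)/64 - 18*exp(-c/3)


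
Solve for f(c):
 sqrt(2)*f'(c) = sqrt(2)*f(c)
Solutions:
 f(c) = C1*exp(c)


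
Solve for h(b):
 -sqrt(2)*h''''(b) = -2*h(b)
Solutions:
 h(b) = C1*exp(-2^(1/8)*b) + C2*exp(2^(1/8)*b) + C3*sin(2^(1/8)*b) + C4*cos(2^(1/8)*b)


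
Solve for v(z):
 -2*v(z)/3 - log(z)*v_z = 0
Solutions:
 v(z) = C1*exp(-2*li(z)/3)


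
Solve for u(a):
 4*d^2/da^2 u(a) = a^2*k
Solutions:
 u(a) = C1 + C2*a + a^4*k/48


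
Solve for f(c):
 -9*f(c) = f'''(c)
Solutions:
 f(c) = C3*exp(-3^(2/3)*c) + (C1*sin(3*3^(1/6)*c/2) + C2*cos(3*3^(1/6)*c/2))*exp(3^(2/3)*c/2)


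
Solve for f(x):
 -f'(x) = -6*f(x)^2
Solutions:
 f(x) = -1/(C1 + 6*x)


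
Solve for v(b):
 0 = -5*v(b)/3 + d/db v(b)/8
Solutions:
 v(b) = C1*exp(40*b/3)


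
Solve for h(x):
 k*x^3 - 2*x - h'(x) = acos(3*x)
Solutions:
 h(x) = C1 + k*x^4/4 - x^2 - x*acos(3*x) + sqrt(1 - 9*x^2)/3


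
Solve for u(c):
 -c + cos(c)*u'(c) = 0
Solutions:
 u(c) = C1 + Integral(c/cos(c), c)


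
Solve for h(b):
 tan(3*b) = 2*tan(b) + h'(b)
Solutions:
 h(b) = C1 + 2*log(cos(b)) - log(cos(3*b))/3


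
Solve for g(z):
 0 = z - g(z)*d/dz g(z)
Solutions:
 g(z) = -sqrt(C1 + z^2)
 g(z) = sqrt(C1 + z^2)


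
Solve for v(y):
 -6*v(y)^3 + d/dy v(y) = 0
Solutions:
 v(y) = -sqrt(2)*sqrt(-1/(C1 + 6*y))/2
 v(y) = sqrt(2)*sqrt(-1/(C1 + 6*y))/2
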